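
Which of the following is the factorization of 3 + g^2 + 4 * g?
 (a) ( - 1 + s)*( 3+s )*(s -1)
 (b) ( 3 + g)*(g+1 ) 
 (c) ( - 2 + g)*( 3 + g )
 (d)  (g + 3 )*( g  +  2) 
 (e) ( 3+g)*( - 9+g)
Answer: b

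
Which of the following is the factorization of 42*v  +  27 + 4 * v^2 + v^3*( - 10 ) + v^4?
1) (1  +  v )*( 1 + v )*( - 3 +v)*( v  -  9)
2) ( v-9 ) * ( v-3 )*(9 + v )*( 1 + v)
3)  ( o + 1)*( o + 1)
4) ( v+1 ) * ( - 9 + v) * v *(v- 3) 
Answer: 1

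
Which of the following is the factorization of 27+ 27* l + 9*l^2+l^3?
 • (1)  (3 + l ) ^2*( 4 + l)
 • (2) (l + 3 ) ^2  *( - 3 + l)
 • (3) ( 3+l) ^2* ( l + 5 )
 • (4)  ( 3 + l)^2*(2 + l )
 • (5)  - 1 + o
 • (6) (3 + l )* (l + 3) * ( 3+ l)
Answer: 6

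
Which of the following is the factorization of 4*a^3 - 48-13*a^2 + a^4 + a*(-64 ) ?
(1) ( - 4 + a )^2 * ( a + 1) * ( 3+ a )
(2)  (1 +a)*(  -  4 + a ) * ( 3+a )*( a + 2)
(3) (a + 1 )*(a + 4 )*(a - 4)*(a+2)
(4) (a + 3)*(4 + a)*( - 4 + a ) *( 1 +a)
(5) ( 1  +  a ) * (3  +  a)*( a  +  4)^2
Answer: 4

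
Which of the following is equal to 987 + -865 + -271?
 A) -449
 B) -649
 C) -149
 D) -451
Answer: C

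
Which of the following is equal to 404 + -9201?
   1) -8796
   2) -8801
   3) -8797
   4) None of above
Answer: 3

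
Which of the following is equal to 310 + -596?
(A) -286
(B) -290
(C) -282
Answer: A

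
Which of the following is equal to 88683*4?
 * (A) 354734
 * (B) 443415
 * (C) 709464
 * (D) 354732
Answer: D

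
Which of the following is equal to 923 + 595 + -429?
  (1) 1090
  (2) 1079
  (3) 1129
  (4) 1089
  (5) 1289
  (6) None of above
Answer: 4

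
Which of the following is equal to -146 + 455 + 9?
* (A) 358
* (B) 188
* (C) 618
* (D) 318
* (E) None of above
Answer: D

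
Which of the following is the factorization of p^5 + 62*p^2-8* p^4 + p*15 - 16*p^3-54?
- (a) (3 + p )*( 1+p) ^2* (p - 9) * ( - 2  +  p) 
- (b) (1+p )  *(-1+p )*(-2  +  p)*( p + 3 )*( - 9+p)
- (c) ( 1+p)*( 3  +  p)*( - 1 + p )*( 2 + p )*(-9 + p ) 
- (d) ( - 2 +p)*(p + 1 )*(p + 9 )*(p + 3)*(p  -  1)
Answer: b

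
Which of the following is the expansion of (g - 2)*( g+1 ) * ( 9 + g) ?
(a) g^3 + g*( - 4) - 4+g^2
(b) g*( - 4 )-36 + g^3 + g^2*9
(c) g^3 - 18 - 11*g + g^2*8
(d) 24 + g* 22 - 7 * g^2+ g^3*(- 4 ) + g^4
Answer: c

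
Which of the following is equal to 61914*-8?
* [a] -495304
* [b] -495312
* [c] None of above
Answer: b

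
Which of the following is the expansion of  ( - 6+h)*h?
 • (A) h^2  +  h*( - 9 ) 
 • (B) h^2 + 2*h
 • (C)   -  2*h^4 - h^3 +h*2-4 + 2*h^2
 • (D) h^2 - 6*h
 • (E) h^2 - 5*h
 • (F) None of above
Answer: D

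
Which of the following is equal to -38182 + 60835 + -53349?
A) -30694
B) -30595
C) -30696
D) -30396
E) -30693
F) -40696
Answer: C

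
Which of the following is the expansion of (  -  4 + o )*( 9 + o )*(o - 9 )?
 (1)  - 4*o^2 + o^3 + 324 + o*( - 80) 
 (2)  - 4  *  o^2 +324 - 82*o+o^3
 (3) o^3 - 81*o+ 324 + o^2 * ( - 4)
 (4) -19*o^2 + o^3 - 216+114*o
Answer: 3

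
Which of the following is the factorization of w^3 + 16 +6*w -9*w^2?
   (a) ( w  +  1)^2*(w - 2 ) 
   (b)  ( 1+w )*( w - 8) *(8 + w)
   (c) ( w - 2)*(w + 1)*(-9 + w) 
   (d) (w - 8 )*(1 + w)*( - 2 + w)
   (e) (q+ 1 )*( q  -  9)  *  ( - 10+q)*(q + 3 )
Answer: d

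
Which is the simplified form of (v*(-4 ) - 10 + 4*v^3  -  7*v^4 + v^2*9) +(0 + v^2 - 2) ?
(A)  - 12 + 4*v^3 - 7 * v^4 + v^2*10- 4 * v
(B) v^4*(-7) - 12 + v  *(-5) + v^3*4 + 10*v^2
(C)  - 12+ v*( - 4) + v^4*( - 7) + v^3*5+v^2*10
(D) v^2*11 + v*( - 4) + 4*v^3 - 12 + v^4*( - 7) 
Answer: A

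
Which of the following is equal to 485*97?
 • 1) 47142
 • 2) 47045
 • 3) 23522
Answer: 2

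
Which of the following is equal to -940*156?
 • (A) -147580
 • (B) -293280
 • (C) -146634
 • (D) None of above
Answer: D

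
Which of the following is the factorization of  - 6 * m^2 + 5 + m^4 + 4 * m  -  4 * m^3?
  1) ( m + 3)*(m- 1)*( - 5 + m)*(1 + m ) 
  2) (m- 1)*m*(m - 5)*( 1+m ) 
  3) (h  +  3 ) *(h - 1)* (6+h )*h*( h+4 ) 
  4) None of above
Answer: 4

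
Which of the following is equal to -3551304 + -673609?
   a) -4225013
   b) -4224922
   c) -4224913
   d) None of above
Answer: c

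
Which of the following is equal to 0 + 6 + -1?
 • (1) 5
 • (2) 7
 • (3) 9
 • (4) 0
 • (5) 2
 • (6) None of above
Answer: 1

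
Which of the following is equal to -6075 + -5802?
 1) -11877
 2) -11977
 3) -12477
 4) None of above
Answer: 1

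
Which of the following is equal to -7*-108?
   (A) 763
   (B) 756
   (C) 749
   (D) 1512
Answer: B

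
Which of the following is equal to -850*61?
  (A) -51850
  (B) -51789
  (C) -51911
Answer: A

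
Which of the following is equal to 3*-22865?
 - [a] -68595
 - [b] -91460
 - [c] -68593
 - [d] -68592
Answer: a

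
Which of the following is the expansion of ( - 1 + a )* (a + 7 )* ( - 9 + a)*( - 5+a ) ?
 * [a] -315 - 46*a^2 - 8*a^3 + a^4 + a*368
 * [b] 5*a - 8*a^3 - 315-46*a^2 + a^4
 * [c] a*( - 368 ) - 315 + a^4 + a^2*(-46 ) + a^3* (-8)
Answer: a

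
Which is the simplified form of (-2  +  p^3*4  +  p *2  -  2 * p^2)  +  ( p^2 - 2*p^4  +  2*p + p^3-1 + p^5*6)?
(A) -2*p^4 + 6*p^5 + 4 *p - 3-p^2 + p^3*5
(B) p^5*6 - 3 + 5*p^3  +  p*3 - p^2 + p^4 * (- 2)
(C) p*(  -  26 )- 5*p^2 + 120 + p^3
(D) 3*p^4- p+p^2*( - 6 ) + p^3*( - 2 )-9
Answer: A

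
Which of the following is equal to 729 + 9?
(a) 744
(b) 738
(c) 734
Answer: b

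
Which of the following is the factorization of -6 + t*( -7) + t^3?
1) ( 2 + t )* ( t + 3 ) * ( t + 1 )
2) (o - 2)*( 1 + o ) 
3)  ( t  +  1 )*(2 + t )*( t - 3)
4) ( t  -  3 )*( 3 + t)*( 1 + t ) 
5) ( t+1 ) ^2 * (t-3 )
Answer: 3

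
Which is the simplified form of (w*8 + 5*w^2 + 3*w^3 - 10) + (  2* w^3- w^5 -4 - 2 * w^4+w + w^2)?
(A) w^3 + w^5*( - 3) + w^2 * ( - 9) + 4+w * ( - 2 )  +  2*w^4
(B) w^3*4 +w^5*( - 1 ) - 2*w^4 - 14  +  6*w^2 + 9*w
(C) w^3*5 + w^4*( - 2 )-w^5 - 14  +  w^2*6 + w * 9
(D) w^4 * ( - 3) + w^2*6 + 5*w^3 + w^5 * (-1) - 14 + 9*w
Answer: C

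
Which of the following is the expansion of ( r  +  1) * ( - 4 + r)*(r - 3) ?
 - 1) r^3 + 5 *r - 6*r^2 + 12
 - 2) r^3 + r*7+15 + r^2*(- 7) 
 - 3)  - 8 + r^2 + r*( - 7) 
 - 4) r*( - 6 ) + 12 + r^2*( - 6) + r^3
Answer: 1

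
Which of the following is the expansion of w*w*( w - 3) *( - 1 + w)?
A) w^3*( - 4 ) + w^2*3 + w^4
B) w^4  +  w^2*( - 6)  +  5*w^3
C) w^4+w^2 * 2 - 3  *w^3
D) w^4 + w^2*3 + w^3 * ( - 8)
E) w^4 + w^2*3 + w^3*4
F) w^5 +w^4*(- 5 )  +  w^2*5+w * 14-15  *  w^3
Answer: A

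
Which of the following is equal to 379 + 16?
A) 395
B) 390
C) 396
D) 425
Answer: A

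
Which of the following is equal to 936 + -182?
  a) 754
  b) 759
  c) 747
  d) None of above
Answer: a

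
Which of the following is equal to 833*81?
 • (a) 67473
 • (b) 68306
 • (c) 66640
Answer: a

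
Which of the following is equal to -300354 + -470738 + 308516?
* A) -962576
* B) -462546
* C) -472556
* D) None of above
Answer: D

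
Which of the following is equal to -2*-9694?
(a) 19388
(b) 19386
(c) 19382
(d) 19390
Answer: a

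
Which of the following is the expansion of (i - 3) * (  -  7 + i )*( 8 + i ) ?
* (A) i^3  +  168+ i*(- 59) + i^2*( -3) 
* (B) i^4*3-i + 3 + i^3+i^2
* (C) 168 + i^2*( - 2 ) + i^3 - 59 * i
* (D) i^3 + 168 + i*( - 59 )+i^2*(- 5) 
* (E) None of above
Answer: C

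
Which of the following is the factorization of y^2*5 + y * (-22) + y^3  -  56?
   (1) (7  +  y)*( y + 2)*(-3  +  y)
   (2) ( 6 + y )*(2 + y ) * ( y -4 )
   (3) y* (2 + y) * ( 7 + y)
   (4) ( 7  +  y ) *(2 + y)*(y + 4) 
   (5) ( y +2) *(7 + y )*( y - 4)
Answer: 5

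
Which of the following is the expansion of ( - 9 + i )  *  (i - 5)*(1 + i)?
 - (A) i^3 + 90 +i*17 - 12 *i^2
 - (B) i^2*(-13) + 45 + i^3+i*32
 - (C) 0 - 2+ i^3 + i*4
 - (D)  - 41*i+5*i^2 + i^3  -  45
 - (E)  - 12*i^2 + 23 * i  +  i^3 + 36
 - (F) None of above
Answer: F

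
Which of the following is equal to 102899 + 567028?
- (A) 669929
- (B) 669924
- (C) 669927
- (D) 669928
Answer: C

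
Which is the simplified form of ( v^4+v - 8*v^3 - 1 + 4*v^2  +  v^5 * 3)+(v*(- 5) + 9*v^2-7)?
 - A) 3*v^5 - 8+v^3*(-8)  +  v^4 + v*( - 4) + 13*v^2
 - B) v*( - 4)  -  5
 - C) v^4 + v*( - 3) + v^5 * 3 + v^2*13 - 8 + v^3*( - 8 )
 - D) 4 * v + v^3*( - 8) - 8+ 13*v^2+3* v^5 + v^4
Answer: A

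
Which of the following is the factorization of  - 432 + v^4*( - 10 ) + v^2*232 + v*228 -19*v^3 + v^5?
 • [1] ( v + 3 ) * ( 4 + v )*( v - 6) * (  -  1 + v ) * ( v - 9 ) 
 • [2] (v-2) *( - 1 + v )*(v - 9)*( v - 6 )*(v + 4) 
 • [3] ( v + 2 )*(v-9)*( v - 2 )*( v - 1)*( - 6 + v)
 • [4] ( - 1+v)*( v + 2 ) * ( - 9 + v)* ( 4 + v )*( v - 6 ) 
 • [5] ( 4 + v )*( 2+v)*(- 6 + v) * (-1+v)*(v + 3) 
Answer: 4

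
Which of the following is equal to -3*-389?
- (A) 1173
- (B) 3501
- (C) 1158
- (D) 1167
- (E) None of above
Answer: D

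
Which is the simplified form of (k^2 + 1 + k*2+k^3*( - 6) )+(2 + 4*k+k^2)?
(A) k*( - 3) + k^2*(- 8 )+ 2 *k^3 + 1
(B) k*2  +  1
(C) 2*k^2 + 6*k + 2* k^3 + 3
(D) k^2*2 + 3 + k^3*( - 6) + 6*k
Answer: D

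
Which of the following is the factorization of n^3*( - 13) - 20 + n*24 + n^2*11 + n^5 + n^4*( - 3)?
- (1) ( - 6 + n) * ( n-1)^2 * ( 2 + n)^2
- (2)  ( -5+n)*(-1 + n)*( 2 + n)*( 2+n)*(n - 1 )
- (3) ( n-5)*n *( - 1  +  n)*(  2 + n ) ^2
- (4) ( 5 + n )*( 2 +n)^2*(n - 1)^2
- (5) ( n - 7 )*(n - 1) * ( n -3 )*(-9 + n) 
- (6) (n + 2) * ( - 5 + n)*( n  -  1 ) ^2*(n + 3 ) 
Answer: 2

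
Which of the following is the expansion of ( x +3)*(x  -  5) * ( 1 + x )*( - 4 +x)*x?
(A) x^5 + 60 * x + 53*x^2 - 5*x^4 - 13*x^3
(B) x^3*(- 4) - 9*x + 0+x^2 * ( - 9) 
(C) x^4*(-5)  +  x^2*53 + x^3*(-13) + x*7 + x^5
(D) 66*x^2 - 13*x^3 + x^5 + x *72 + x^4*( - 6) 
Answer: A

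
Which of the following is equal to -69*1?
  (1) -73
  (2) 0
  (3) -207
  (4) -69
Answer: 4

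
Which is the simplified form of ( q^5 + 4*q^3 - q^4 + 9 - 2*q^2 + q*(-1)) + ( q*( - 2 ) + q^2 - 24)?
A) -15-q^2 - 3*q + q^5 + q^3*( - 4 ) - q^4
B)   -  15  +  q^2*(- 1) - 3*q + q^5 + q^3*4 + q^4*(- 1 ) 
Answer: B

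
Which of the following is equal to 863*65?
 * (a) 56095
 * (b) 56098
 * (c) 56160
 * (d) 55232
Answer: a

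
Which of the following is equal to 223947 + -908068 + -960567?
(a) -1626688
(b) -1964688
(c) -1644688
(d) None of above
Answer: c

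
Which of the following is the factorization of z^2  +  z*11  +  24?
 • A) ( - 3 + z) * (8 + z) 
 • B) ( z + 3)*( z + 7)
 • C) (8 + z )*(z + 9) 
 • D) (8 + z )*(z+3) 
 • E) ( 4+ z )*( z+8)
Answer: D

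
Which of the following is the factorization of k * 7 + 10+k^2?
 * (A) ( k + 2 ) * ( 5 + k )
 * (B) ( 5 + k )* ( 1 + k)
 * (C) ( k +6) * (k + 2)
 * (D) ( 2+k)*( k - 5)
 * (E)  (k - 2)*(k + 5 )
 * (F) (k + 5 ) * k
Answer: A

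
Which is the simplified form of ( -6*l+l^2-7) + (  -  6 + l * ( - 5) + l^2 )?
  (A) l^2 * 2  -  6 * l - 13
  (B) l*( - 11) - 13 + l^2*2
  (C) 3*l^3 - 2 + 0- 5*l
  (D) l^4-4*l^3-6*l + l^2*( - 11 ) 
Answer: B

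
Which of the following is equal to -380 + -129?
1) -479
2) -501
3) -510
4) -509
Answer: 4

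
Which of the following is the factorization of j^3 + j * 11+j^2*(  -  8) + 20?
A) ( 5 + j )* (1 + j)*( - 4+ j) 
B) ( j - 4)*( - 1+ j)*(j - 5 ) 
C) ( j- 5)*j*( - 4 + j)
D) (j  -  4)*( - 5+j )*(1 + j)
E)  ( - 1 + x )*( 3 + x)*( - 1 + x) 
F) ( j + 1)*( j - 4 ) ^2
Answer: D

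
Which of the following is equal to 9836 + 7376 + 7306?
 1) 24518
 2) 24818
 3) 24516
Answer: 1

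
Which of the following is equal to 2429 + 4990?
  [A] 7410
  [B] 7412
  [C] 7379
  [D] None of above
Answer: D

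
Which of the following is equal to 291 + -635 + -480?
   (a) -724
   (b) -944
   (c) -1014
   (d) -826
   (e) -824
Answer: e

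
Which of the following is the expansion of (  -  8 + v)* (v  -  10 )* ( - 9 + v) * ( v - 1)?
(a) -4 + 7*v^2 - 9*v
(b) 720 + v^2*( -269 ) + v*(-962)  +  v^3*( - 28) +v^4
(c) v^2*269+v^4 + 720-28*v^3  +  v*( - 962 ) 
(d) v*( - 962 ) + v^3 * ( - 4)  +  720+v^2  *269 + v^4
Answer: c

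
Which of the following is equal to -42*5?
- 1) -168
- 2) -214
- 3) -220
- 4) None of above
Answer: 4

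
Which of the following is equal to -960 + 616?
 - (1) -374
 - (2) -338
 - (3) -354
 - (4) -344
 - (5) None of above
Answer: 4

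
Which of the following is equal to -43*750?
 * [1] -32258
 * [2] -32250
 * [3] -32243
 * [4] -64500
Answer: 2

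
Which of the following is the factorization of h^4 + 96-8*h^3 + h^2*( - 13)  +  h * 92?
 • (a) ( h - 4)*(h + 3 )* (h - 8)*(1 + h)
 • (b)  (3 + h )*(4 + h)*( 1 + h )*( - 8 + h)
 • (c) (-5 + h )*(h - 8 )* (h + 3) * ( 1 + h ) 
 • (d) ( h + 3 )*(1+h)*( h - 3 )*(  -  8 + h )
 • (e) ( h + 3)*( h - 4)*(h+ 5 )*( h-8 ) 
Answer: a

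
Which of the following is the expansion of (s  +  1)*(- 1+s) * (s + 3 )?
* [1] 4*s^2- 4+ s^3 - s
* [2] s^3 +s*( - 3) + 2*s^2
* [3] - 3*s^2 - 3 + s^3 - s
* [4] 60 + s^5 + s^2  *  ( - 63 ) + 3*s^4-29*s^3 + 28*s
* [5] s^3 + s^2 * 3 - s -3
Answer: 5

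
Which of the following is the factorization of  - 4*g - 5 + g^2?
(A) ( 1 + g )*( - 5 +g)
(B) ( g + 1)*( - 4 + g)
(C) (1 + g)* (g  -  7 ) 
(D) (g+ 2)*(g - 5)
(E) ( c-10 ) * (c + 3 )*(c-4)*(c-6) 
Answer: A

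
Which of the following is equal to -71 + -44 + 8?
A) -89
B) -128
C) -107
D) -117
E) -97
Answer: C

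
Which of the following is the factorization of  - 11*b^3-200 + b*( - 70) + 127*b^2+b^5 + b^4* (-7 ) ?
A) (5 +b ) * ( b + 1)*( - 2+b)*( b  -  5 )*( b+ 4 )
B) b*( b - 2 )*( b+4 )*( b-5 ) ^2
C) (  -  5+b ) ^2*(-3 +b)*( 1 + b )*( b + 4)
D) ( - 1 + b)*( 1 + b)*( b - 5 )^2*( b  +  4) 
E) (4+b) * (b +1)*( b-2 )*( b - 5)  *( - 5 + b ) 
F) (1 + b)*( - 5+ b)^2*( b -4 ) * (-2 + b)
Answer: E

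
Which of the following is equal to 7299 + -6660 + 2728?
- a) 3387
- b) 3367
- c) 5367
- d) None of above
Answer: b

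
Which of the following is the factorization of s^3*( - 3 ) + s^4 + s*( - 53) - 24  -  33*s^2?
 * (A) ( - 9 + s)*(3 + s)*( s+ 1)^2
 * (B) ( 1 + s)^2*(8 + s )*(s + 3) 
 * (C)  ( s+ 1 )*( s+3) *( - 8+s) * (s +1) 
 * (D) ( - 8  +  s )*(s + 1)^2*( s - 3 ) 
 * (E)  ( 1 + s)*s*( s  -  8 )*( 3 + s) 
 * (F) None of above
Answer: C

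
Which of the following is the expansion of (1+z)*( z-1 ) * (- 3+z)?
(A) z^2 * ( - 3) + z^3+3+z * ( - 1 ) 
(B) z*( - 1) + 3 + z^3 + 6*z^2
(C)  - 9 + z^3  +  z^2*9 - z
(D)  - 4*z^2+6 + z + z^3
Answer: A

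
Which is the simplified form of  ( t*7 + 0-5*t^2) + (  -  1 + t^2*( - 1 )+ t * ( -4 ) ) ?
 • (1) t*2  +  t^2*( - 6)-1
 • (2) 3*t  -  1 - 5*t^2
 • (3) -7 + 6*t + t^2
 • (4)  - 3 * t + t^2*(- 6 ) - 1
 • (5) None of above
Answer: 5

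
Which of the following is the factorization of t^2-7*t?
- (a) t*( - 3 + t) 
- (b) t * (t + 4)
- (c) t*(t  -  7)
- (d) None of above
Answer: c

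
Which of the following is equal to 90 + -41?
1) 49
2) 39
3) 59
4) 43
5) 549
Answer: 1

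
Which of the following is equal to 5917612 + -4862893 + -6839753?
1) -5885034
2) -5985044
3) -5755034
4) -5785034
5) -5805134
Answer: 4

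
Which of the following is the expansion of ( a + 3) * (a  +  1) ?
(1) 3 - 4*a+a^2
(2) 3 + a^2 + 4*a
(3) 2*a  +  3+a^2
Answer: 2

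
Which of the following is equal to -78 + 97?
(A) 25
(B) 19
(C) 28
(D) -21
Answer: B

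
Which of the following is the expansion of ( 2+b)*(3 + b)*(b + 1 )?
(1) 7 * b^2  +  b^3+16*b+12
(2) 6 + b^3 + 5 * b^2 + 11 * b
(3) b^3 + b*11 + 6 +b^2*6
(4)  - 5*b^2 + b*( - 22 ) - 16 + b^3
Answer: 3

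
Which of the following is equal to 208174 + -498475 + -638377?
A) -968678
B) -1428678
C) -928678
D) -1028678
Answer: C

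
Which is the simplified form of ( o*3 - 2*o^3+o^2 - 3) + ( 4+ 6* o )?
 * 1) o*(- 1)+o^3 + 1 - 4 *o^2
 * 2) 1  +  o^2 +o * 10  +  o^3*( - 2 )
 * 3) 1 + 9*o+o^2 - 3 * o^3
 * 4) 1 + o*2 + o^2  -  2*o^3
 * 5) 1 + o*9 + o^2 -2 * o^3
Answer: 5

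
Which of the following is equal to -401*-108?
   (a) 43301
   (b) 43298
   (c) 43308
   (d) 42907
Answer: c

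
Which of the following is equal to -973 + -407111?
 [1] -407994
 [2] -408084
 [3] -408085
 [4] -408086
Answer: 2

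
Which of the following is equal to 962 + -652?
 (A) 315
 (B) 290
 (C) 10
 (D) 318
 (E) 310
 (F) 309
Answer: E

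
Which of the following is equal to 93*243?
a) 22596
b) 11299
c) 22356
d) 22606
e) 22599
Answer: e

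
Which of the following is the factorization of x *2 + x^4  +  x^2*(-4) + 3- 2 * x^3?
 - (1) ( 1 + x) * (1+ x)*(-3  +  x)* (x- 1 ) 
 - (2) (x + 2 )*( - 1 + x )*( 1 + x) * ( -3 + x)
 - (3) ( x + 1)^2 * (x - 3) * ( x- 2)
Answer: 1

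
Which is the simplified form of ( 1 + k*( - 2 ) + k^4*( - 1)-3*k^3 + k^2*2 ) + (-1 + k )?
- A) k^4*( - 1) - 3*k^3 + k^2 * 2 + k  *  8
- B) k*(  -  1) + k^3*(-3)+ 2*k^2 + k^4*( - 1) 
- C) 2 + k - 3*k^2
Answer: B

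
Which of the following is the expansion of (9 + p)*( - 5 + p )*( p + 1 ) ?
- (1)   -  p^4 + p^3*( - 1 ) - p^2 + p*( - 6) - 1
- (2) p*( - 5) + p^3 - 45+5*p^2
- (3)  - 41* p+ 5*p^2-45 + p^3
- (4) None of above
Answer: 3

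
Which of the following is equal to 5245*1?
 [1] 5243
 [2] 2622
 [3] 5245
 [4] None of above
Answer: 3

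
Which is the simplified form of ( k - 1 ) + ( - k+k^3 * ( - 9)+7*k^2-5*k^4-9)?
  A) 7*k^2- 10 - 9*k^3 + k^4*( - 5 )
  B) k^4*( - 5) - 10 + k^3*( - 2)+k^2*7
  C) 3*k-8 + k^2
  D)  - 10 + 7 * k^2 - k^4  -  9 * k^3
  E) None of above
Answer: A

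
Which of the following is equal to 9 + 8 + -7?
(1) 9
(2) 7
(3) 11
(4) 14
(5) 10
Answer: 5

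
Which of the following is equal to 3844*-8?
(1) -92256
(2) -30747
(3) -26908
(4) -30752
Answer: 4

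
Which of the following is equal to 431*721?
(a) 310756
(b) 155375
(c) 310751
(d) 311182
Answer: c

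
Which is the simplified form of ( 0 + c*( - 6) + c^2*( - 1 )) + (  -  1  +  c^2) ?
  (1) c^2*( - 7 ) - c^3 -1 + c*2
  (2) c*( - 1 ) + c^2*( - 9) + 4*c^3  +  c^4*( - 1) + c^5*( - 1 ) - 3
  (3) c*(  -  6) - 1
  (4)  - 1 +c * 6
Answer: 3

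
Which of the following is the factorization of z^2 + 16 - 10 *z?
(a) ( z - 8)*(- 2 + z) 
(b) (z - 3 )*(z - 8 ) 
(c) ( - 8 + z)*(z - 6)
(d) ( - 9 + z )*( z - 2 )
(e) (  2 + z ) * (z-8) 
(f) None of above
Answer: a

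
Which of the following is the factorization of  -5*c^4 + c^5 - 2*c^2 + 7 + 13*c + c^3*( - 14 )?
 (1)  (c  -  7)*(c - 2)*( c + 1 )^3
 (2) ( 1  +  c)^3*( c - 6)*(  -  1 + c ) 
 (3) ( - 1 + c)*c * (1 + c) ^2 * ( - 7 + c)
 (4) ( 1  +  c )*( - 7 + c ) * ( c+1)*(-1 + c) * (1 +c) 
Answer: 4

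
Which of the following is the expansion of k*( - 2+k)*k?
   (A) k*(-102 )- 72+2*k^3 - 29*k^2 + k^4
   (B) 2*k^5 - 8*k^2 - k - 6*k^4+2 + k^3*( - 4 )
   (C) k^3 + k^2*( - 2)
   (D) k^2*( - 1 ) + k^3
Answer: C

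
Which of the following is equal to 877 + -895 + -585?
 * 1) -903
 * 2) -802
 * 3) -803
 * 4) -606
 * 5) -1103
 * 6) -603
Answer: 6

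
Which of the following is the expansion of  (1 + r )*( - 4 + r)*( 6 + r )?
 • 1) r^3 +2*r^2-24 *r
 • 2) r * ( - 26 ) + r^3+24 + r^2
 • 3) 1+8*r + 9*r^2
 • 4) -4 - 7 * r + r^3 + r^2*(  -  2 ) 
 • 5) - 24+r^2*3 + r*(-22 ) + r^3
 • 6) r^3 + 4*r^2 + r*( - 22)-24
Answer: 5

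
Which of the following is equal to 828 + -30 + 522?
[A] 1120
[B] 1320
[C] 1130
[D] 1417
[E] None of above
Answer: B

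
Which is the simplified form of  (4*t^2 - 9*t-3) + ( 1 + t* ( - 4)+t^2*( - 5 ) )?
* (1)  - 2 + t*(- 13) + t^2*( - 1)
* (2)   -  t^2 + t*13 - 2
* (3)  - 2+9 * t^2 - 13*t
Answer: 1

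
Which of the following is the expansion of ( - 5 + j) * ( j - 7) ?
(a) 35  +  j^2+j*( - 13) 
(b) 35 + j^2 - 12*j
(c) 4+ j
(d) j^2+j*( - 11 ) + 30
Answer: b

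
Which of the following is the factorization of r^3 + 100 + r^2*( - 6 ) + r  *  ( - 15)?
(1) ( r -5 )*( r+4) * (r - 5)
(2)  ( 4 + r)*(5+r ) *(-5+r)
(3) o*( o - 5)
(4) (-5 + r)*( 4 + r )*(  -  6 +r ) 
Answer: 1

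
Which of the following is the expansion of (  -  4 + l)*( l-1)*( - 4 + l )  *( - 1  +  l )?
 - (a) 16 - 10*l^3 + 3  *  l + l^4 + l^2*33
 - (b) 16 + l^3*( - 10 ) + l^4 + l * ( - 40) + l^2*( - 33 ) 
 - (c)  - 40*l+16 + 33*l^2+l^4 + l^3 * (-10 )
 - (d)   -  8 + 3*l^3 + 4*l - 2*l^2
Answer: c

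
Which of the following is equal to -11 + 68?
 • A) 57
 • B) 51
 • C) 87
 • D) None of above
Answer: A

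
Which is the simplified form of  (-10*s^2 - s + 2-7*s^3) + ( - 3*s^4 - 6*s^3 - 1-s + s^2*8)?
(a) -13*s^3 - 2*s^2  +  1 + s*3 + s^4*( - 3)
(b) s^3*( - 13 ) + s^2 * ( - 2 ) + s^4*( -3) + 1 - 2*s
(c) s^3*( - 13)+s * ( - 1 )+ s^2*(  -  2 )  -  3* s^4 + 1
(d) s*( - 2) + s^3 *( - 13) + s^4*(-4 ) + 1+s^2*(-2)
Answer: b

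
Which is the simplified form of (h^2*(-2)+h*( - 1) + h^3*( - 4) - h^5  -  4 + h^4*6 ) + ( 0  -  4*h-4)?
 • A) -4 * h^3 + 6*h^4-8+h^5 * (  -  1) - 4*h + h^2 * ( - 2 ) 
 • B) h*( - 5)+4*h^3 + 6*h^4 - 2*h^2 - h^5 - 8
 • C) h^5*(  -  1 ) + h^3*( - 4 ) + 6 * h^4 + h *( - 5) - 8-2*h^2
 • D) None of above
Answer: C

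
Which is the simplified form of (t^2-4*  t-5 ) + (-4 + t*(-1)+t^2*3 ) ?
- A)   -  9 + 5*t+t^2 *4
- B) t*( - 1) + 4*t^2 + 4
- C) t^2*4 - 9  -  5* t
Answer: C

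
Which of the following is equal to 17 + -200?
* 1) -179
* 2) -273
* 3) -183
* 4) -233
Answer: 3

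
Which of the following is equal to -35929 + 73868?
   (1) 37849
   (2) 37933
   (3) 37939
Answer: 3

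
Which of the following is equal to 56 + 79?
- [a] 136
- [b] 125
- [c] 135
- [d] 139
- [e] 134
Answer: c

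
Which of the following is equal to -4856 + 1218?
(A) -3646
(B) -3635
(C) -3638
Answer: C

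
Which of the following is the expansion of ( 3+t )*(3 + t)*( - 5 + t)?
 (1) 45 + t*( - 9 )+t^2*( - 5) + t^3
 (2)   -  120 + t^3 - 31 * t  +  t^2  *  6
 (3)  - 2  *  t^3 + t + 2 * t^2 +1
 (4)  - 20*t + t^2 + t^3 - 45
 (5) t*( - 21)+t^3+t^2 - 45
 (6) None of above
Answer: 5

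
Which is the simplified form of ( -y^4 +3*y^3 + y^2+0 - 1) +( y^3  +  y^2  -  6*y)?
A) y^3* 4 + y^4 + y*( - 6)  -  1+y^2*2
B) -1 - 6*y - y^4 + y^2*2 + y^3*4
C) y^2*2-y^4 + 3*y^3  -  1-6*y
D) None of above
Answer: B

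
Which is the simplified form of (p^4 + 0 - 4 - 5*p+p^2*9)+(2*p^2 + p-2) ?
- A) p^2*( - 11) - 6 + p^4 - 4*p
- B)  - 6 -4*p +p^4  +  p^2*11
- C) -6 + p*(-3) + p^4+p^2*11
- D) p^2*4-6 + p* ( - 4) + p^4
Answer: B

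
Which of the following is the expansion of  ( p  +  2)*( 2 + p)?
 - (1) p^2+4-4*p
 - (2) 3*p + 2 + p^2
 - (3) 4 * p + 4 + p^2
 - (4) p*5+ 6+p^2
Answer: 3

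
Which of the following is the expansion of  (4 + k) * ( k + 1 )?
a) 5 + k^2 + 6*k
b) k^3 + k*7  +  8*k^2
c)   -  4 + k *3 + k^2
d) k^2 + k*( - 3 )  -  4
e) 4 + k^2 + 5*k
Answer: e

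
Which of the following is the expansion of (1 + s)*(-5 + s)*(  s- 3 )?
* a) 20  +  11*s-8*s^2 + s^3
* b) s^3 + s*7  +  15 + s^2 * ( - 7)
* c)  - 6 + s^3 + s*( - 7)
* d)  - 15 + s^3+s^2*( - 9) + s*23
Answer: b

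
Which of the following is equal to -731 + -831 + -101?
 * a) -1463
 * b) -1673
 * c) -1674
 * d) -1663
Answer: d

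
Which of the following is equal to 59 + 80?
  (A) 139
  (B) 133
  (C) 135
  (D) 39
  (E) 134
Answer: A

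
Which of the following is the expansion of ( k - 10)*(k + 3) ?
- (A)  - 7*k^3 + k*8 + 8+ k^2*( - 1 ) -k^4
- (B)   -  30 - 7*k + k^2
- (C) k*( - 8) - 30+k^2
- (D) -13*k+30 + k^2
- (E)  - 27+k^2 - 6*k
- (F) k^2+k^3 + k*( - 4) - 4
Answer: B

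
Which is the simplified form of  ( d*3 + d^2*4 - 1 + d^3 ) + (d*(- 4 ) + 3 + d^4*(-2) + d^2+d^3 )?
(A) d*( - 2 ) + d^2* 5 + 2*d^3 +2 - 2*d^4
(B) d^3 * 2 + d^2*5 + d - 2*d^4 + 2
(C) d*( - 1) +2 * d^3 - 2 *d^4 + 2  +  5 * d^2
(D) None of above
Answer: C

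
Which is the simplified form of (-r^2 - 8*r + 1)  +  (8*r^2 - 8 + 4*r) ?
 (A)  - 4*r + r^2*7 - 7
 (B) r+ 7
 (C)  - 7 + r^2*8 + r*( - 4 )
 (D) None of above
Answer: A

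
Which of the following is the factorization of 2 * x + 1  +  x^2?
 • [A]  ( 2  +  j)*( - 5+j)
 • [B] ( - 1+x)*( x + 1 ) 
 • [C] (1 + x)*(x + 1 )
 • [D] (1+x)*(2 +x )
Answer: C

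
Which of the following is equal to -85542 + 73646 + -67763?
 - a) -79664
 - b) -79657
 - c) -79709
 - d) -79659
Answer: d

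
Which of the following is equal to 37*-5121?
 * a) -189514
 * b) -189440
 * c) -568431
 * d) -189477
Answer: d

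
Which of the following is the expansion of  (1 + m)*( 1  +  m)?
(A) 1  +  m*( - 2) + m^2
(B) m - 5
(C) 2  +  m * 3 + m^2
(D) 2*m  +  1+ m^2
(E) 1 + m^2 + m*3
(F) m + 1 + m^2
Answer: D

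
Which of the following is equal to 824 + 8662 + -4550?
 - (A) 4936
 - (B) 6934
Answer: A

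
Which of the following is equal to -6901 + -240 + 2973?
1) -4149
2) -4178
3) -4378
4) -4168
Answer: 4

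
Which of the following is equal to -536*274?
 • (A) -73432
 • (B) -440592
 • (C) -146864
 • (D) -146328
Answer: C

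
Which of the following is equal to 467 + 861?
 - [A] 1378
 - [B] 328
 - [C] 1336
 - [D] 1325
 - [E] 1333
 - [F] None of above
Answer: F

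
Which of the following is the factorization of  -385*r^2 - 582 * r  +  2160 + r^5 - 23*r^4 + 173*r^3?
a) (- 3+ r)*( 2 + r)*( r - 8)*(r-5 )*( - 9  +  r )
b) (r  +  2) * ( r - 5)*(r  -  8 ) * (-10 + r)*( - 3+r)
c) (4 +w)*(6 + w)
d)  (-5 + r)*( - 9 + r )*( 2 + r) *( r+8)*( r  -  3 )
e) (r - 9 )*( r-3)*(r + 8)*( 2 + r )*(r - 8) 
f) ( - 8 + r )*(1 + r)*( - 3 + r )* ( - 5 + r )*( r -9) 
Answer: a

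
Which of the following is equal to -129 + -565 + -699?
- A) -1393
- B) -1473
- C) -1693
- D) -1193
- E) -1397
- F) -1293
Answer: A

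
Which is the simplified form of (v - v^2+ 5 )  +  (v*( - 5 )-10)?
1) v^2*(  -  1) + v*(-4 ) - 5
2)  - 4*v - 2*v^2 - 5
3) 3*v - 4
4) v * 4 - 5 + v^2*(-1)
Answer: 1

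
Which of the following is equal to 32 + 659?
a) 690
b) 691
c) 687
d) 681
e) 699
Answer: b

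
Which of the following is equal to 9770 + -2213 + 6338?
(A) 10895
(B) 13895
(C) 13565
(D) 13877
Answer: B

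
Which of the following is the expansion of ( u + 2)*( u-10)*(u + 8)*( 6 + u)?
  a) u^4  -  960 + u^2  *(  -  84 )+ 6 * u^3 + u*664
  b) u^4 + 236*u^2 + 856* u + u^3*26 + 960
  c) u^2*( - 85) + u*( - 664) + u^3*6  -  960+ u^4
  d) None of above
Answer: d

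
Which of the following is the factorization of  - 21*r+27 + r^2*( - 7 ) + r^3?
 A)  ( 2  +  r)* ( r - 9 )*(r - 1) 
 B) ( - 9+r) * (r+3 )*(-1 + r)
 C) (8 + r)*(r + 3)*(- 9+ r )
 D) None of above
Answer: B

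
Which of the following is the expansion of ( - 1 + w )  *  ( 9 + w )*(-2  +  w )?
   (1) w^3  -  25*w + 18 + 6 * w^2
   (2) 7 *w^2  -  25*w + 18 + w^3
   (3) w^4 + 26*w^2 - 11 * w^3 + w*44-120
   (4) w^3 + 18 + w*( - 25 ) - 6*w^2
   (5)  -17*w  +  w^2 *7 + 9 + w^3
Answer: 1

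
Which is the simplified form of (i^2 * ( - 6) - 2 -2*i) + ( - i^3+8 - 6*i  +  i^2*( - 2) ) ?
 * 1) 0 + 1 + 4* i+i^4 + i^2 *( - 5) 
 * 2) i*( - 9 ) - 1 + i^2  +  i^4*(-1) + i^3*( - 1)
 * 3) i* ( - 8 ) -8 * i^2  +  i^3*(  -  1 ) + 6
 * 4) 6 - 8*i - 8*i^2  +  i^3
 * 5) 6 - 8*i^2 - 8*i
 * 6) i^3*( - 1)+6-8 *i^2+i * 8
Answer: 3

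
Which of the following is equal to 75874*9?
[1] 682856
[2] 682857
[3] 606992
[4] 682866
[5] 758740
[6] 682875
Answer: 4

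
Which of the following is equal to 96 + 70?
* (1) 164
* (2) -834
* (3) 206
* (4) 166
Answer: 4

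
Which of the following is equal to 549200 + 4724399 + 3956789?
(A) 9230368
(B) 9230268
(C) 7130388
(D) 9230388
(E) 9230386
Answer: D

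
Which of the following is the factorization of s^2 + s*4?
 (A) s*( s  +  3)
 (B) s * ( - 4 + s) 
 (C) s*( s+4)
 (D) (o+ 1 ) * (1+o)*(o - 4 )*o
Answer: C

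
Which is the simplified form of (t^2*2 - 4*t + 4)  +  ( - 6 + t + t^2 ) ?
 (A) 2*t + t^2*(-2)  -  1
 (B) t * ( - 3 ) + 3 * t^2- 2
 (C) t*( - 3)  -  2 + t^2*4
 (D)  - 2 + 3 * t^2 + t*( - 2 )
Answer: B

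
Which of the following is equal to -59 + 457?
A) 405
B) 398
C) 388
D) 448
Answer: B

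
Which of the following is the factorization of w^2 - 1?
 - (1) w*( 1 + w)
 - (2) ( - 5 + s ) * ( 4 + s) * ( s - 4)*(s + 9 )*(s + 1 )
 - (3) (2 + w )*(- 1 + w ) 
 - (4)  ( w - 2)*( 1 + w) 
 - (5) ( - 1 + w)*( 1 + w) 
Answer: 5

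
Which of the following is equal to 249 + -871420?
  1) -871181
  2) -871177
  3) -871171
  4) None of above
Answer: 3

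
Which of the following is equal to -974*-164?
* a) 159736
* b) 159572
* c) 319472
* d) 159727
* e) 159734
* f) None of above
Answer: a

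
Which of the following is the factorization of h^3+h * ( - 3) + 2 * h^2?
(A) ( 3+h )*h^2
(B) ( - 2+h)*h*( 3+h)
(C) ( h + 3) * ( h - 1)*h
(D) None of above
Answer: C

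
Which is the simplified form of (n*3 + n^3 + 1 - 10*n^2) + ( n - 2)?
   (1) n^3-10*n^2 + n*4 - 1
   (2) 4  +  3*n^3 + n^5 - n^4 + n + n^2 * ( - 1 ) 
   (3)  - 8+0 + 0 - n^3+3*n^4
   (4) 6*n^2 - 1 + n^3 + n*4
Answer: 1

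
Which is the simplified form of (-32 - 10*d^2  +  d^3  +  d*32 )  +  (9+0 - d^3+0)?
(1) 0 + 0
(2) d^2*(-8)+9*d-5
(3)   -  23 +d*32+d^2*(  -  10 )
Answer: 3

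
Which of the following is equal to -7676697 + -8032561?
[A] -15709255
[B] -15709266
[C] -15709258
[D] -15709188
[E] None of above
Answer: C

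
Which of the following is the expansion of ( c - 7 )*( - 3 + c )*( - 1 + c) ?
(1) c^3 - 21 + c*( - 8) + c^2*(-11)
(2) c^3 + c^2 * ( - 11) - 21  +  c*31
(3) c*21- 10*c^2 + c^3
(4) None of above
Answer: 2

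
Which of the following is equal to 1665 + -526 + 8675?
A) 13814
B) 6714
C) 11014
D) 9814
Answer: D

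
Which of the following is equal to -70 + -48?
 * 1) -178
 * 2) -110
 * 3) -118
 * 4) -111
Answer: 3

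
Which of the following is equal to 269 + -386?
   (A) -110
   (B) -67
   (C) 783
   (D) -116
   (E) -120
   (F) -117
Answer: F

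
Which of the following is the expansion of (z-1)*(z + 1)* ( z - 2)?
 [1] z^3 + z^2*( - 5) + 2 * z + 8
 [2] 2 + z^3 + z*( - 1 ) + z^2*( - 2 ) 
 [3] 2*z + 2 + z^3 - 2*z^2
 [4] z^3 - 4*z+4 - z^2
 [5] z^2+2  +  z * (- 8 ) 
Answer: 2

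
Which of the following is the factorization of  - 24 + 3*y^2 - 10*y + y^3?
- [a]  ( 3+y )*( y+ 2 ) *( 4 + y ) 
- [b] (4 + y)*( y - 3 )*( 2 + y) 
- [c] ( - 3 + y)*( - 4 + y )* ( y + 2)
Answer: b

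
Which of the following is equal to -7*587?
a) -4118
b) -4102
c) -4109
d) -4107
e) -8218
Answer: c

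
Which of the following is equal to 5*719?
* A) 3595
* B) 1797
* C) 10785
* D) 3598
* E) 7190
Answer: A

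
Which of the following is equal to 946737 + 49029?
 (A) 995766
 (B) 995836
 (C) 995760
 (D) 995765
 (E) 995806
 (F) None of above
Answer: A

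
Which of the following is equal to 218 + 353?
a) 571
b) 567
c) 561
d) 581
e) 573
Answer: a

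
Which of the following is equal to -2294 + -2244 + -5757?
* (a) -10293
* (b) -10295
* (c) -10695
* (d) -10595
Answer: b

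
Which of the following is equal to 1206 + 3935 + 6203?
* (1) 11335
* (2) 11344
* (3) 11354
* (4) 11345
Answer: 2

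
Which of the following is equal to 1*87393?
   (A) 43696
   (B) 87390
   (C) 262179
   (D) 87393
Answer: D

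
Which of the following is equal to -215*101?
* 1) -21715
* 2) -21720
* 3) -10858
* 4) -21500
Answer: 1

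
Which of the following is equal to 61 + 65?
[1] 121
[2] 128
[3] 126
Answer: 3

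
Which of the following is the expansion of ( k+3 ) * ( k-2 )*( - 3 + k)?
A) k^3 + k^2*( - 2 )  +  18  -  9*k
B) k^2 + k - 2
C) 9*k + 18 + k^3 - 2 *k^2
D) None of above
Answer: A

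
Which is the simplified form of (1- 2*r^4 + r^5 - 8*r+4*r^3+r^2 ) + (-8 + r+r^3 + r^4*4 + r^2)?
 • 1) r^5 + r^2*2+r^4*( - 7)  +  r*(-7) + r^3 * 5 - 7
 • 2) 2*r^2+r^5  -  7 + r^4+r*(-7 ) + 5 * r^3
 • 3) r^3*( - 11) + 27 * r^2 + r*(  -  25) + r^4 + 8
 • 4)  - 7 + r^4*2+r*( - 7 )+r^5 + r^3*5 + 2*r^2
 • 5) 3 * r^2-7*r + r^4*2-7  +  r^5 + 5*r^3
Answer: 4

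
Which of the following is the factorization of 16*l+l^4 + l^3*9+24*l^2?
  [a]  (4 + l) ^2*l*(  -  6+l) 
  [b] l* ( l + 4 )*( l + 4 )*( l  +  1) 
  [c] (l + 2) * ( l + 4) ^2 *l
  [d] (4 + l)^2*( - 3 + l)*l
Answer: b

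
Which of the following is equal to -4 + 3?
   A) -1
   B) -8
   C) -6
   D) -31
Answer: A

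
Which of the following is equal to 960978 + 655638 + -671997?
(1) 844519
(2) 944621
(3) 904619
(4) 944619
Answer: 4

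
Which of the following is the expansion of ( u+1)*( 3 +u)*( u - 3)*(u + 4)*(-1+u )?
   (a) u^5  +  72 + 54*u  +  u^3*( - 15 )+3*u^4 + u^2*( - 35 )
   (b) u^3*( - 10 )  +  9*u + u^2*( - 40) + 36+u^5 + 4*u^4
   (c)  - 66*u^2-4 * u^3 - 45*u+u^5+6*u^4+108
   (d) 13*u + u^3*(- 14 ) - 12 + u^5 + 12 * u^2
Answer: b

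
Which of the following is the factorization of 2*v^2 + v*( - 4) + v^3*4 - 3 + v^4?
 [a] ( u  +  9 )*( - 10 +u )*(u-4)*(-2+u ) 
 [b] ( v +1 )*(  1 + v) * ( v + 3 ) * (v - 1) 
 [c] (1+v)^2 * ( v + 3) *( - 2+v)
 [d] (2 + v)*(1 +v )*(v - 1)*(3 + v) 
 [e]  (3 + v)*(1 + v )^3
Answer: b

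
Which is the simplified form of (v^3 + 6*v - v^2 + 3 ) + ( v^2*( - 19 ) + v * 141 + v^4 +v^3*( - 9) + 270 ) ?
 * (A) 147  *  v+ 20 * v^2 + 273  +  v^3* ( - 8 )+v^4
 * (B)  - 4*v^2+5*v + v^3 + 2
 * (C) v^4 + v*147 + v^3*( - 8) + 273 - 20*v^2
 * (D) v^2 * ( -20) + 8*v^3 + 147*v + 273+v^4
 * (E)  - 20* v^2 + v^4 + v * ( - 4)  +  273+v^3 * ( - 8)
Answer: C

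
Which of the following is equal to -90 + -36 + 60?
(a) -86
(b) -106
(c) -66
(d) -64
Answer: c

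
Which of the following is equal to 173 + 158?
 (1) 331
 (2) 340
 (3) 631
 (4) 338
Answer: 1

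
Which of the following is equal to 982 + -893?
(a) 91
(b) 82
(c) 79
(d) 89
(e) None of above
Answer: d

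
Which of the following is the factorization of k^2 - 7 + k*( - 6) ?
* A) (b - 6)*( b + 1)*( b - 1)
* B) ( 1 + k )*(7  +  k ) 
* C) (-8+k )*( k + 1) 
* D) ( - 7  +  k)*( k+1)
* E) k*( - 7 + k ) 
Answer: D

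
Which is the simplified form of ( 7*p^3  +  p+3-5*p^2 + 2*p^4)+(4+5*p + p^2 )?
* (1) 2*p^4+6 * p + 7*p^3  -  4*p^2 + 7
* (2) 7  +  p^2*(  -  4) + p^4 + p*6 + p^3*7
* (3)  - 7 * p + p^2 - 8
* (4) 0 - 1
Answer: 1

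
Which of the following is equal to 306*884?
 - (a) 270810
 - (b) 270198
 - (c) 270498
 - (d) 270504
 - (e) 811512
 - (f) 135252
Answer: d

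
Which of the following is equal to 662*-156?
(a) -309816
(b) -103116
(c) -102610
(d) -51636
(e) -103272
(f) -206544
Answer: e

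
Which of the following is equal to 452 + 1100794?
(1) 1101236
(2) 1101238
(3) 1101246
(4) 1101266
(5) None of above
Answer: 3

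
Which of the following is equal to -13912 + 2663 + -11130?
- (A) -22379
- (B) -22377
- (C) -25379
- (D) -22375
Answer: A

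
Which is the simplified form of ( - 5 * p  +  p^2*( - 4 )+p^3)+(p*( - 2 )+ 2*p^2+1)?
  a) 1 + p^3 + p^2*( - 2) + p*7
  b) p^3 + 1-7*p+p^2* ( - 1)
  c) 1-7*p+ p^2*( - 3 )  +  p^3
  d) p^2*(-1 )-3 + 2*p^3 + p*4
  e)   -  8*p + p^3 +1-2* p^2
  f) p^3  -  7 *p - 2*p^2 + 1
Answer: f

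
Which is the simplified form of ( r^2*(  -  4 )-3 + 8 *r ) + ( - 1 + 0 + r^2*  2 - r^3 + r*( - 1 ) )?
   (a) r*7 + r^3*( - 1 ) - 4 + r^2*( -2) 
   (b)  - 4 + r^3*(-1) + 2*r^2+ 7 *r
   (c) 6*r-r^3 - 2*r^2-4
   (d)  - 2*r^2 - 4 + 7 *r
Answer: a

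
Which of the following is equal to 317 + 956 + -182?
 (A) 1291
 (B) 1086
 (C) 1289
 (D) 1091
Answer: D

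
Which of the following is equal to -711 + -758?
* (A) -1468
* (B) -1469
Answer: B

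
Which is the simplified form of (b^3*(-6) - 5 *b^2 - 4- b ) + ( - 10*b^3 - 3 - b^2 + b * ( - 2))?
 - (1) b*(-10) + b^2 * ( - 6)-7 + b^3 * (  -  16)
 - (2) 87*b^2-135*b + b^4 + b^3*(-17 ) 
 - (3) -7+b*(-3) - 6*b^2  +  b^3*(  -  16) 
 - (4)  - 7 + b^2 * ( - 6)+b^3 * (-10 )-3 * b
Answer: 3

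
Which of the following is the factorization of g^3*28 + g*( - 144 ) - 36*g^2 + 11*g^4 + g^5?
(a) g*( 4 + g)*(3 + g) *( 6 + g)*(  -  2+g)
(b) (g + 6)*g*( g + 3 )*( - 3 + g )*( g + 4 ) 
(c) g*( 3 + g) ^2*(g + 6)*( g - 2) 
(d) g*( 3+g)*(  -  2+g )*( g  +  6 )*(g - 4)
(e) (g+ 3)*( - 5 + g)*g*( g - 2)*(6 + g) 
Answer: a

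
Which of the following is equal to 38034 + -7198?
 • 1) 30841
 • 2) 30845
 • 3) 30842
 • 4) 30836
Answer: 4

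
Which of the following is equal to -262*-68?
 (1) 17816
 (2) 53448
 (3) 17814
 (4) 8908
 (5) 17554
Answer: 1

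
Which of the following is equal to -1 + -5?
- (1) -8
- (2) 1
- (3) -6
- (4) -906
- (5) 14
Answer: 3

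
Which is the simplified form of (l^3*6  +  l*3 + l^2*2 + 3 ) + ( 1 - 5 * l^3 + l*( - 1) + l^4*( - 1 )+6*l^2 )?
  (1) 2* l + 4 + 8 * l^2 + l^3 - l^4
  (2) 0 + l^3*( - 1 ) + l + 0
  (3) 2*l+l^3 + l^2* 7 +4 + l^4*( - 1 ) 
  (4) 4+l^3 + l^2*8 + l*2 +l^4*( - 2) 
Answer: 1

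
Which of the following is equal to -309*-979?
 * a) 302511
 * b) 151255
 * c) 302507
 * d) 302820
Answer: a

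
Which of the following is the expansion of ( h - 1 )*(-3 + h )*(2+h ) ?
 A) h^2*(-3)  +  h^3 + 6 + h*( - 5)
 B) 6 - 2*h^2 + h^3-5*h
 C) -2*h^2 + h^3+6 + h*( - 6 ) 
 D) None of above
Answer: B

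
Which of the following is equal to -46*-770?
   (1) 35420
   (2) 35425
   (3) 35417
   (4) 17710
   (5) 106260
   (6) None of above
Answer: 1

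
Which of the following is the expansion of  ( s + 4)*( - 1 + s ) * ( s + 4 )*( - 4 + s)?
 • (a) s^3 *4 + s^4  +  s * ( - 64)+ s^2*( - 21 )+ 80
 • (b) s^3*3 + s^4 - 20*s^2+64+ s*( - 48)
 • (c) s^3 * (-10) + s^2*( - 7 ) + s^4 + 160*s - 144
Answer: b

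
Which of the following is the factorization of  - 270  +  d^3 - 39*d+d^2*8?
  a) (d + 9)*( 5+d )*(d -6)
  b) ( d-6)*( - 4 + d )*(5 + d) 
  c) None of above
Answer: a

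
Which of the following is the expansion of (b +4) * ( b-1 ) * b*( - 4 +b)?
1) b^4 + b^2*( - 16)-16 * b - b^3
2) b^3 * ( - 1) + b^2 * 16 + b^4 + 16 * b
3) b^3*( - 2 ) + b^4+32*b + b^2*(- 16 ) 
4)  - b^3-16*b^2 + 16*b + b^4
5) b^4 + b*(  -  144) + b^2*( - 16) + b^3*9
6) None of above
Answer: 4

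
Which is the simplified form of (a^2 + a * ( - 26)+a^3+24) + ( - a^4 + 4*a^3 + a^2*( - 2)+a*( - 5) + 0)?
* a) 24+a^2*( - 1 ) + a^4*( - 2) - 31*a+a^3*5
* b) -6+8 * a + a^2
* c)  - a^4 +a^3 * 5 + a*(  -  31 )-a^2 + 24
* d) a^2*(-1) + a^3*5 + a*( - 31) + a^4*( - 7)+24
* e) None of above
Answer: c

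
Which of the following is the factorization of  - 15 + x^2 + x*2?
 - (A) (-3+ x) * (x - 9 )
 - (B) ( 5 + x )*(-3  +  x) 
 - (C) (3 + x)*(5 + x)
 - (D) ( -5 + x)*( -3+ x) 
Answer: B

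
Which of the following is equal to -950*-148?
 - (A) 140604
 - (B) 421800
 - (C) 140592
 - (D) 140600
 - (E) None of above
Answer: D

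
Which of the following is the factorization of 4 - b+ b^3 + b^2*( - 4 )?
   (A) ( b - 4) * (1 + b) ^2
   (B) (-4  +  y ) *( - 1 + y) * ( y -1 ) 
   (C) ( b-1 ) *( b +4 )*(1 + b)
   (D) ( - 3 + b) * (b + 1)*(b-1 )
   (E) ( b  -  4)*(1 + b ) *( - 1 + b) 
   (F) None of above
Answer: E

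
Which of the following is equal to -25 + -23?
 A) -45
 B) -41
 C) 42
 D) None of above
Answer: D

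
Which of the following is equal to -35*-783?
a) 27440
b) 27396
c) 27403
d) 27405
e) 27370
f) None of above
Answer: d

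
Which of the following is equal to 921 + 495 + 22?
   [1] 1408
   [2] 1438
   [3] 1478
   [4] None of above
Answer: 2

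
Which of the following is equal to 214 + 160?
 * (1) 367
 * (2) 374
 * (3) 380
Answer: 2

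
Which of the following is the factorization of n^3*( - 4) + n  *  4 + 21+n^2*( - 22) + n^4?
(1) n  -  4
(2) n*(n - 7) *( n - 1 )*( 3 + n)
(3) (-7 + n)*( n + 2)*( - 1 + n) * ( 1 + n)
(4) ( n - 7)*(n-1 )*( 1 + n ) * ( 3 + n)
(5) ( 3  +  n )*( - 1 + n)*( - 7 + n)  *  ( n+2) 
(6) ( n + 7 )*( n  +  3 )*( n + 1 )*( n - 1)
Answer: 4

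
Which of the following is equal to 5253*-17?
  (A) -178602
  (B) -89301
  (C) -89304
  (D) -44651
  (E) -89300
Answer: B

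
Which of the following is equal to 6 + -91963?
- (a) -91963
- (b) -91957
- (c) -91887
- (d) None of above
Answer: b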